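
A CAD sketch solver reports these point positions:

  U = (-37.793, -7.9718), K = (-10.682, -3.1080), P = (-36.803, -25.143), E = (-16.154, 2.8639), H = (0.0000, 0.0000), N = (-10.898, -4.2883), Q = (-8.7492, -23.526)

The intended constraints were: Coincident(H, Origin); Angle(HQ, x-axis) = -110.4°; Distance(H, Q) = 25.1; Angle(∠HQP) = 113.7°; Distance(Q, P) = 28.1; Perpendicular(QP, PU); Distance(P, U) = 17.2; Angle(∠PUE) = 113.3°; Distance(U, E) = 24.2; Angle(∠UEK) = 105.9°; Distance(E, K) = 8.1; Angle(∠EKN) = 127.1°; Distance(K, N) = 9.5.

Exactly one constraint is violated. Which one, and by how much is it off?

Distance(K, N) = 9.5 — off by 8.30.

H = (0.00, 0.00) ✓; HQ at -110.4° ✓; |HQ| = 25.10 ✓; ∠HQP = 113.7° ✓; |QP| = 28.10 ✓; ∠(QP, PU) = 90.00° ✓; |PU| = 17.20 ✓; ∠PUE = 113.3° ✓; |UE| = 24.20 ✓; ∠UEK = 105.9° ✓; |EK| = 8.100 ✓; ∠EKN = 127.1° ✓; |KN| = 1.200 ✗.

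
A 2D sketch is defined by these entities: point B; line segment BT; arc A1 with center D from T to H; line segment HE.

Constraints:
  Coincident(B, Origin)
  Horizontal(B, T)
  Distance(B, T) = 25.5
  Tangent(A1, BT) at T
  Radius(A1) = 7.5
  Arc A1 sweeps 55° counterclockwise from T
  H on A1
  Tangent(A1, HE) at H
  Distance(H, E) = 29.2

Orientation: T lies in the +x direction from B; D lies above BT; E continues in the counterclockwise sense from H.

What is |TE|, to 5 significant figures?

35.488

B is at the origin; B and T share the same y with |BT| = 25.5 and T on the +x side, so T = (25.500, 0.0000). Since A1 is tangent to BT there, DT ⟂ BT, so D = T + (0, 7.5) = (25.500, 7.5000). On A1, T sits at bearing -90° from D; a 55° counterclockwise sweep puts H at bearing -35°, so H = D + 7.5·(cos -35°, sin -35°) = (31.644, 3.1982). A1 meets HE tangentially, so DH is at right angles to HE, so HE runs along (−sin -35°, cos -35°); with |HE| = 29.2, E = (48.392, 27.117). Then |TE| = |E − T| = 35.488.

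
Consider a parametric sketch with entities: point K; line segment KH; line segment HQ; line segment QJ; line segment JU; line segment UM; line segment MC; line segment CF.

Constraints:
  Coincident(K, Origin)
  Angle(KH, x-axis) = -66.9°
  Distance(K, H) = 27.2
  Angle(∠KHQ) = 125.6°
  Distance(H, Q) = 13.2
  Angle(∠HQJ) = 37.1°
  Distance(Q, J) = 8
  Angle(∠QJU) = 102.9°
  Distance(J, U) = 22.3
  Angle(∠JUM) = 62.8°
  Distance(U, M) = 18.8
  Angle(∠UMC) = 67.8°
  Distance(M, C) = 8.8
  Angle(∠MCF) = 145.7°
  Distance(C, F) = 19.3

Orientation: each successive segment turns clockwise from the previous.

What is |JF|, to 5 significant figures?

10.862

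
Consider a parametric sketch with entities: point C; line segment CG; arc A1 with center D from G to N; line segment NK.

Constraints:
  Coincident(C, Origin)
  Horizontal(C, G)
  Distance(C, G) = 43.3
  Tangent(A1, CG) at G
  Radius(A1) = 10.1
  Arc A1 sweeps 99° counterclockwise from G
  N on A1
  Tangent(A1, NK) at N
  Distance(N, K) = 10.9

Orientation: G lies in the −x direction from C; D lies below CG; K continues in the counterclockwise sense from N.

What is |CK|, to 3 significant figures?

56.2

C is at the origin; C and G share the same y with |CG| = 43.3 and G on the −x side, so G = (-43.3, 0.00). The tangent condition forces DG to be normal to CG, so D = G + (0, -10.1) = (-43.3, -10.1). On A1, G sits at bearing 90° from D; a 99° counterclockwise sweep puts N at bearing 189°, so N = D + 10.1·(cos 189°, sin 189°) = (-53.3, -11.7). A1 meets NK tangentially, so DN is at right angles to NK, so NK runs along (−sin 189°, cos 189°); with |NK| = 10.9, K = (-51.6, -22.4). Then |CK| = |K − C| = 56.2.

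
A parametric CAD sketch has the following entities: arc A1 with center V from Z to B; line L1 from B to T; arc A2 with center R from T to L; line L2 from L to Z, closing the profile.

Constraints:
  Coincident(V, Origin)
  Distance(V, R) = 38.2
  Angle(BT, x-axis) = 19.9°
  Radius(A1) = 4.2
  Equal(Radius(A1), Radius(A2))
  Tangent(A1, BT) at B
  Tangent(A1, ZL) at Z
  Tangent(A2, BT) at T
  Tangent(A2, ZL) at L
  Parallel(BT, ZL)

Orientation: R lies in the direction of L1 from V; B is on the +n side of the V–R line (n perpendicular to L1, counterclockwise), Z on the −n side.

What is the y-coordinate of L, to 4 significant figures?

9.053

The slot axis is L1's direction at 19.9°, so u = (cos 19.9°, sin 19.9°) = (0.9403, 0.3404) and n = (−sin 19.9°, cos 19.9°) = (-0.3404, 0.9403). V is at the origin and R lies 38.2 along u from V, so R = 38.2·u = (35.92, 13.00). Tangency of A1 to both parallel lines with radius 4.2 puts B and Z at V ± 4.2·n: B = (-1.430, 3.949), Z = (1.430, -3.949). Equal radii place T and L the same way about R: T = R + 4.2·n = (34.49, 16.95), L = R − 4.2·n = (37.35, 9.053). So L.y = 9.053.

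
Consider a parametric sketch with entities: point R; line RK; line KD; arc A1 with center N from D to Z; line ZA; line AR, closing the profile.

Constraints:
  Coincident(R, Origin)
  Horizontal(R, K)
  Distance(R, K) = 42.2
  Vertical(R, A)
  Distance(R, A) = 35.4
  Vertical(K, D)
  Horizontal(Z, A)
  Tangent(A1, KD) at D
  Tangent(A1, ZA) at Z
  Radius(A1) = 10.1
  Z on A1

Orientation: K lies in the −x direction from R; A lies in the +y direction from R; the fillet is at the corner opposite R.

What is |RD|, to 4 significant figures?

49.20

The virtual corner opposite R is at (-42.20, 35.40). The tangent condition forces ND to be normal to KD and the tangent condition forces NZ to be normal to ZA, with radius 10.1, so the center N sits 10.1 in from both sides at N = (-32.10, 25.30). That places the tangent points at D = (-42.20, 25.30) on KD and Z = (-32.10, 35.40) on ZA. Then |RD| = |D − R| = 49.20.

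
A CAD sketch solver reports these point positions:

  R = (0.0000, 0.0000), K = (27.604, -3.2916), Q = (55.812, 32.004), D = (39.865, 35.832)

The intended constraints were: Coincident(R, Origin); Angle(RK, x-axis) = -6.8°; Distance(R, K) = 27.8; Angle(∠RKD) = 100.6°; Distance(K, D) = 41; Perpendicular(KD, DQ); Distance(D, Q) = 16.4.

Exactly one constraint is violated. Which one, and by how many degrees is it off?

Perpendicular(KD, DQ) — off by 3.90°.

R = (0.00, 0.00) ✓; RK at -6.800° ✓; |RK| = 27.80 ✓; ∠RKD = 100.6° ✓; |KD| = 41.00 ✓; ∠(KD, DQ) = 86.10° ✗; |DQ| = 16.40 ✓.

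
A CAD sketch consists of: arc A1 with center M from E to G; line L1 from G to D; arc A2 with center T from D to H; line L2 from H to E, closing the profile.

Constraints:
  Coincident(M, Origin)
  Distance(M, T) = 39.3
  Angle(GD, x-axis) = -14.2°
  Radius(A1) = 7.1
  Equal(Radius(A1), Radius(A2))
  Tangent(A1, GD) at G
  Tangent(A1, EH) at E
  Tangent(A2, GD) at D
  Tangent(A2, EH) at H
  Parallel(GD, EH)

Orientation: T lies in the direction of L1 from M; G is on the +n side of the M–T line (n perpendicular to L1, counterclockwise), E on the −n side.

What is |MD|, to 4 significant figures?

39.94

The slot axis is L1's direction at -14.2°, so u = (cos -14.2°, sin -14.2°) = (0.9694, -0.2453) and n = (−sin -14.2°, cos -14.2°) = (0.2453, 0.9694). M is at the origin and T lies 39.3 along u from M, so T = 39.3·u = (38.10, -9.641). Tangency of A1 to both parallel lines with radius 7.1 puts G and E at M ± 7.1·n: G = (1.742, 6.883), E = (-1.742, -6.883). Equal radii place D and H the same way about T: D = T + 7.1·n = (39.84, -2.758), H = T − 7.1·n = (36.36, -16.52). Then |MD| = |D − M| = 39.94.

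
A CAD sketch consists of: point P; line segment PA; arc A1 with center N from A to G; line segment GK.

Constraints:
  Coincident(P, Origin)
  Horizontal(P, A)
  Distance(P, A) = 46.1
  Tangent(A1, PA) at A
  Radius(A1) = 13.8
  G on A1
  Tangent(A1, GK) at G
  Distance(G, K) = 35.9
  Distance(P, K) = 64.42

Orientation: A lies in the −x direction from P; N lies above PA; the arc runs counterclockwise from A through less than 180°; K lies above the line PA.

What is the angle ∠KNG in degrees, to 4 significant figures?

68.97°

P is at the origin; P and A share the same y with |PA| = 46.1 and A on the −x side, so A = (-46.10, 0.000). The tangent condition forces NA to be normal to PA, so N = A + (0, 13.8) = (-46.10, 13.80). Since NG ⟂ GK (tangency), |NK| = √(13.8² + 35.9²) = 38.46 regardless of where G sits on A1. So K lies on both circle(P, 64.42) and circle(N, 38.46); the above-PA intersection is K = (-38.66, 51.53). G is the foot of the tangent from K: G = (-32.50, 16.16).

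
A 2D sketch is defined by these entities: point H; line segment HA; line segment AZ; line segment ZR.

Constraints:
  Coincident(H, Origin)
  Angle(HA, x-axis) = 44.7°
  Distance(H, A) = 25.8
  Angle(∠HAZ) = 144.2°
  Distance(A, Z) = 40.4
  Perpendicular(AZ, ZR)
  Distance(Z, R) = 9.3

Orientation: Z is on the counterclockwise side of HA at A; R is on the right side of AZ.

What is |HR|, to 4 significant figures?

66.00

H is at the origin; HA runs at 44.7° with length 25.8, so A = 25.8·(cos 44.7°, sin 44.7°) = (18.34, 18.15). ∠HAZ = 144.2°, so AZ runs at 44.7° + (180° − 144.2°) = 80.50° from the x-axis; with |AZ| = 40.4, Z = A + 40.4·(cos 80.50°, sin 80.50°) = (25.01, 57.99). The perpendicularity gives ZR at right angles to AZ; with |ZR| = 9.3 on the right of AZ, R = Z + 9.3·(0.9863, -0.1650) = (34.18, 56.46). Then |HR| = |R − H| = 66.00.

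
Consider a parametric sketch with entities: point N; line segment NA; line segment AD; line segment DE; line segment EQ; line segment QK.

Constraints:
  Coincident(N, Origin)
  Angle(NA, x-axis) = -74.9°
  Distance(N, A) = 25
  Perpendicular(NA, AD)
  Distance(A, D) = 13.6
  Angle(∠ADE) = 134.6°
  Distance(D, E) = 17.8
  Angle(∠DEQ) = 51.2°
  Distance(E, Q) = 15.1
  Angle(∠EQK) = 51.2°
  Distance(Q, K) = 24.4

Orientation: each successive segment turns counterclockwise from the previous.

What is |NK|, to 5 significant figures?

39.637

∠DEQ = 51.2° gives EQ at -170.70° from the x-axis; with |EQ| = 15.1, Q = (13.507, -7.5418). ∠EQK = 51.2° gives QK at -41.900° from the x-axis; with |QK| = 24.4, K = (31.668, -23.837). Then |NK| = |K − N| = 39.637.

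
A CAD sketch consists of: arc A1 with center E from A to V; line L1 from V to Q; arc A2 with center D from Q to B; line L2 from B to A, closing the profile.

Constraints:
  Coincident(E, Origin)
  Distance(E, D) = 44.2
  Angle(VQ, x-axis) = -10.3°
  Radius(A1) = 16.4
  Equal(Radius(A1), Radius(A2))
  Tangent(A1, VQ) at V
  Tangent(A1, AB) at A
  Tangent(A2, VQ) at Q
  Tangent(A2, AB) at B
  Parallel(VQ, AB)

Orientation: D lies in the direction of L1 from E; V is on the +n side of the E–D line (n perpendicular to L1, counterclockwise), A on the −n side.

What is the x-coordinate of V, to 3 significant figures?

2.93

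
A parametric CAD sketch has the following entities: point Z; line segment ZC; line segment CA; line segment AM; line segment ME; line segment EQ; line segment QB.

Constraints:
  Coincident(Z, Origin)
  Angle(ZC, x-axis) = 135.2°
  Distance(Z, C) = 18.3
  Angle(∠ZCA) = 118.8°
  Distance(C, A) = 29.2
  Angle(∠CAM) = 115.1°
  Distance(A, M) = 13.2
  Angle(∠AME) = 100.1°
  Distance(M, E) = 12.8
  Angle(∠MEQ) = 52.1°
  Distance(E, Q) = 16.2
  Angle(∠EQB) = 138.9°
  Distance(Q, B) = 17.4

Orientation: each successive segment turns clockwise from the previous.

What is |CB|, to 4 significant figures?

38.32

Z is at the origin; ZC runs at 135.2° with length 18.3, so C = (-12.99, 12.89). ∠ZCA = 118.8° gives CA at 74.00° from the x-axis; with |CA| = 29.2, A = (-4.937, 40.96). ∠CAM = 115.1° gives AM at 9.100° from the x-axis; with |AM| = 13.2, M = (8.097, 43.05). ∠AME = 100.1° gives ME at -70.80° from the x-axis; with |ME| = 12.8, E = (12.31, 30.96). ∠MEQ = 52.1° gives EQ at 161.3° from the x-axis; with |EQ| = 16.2, Q = (-3.038, 36.16). ∠EQB = 138.9° gives QB at 120.2° from the x-axis; with |QB| = 17.4, B = (-11.79, 51.20). Then |CB| = |B − C| = 38.32.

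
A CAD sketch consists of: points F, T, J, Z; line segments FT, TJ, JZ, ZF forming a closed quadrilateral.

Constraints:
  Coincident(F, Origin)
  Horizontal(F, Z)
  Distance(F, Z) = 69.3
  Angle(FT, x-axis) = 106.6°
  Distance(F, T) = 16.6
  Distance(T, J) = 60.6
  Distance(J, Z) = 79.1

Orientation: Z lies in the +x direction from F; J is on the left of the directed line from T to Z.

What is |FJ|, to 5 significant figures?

72.616

F is at the origin; F and Z share the same y with |FZ| = 69.3 and Z in +x, so Z = (69.3, 0). FT runs at 106.6° with |FT| = 16.6, so T = (-4.7424, 15.908). J is determined by |TJ| = 60.6 and |JZ| = 79.1 together: it lies at the intersection of circle(T, 60.6) and circle(Z, 79.1). With |TZ| = 75.732, the foot of the radical line on TZ is 20.803 from T and the perpendicular offset is √(60.6² − 20.803²) = 56.917. Taking the left-of-TZ solution: J = (27.552, 67.186).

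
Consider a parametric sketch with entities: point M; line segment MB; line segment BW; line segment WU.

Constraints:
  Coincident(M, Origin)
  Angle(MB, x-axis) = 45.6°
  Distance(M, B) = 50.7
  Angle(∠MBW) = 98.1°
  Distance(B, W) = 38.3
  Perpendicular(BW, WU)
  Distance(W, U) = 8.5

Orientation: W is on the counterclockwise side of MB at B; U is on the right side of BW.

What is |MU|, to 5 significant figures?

74.230

∠MBW = 98.1°, so BW runs at 45.6° + (180° − 98.1°) = 127.50° from the x-axis; with |BW| = 38.3, W = B + 38.3·(cos 127.50°, sin 127.50°) = (12.157, 66.609). The perpendicularity gives WU at right angles to BW; with |WU| = 8.5 on the right of BW, U = W + 8.5·(0.79335, 0.60876) = (18.901, 71.784). Then |MU| = |U − M| = 74.230.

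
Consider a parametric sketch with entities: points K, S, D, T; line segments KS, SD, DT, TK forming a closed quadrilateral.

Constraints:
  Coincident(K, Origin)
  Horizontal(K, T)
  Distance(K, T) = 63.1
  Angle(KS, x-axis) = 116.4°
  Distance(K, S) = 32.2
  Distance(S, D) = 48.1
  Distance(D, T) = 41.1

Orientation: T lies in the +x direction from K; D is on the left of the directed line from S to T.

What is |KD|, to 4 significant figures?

44.40

K is at the origin; KT is horizontal with |KT| = 63.1 and T in +x, so T = (63.1, 0). KS runs at 116.4° with |KS| = 32.2, so S = (-14.32, 28.84). D is determined by |SD| = 48.1 and |DT| = 41.1 together: it lies at the intersection of circle(S, 48.1) and circle(T, 41.1). With |ST| = 82.62, the foot of the radical line on ST is 45.09 from S and the perpendicular offset is √(48.1² − 45.09²) = 16.76. Taking the left-of-ST solution: D = (33.78, 28.80).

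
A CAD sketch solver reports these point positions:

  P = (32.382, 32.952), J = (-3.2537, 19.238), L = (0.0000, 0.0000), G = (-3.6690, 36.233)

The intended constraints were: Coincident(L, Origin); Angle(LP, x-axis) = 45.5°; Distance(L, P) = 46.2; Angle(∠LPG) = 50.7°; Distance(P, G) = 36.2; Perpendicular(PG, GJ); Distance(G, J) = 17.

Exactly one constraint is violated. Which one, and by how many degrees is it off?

Perpendicular(PG, GJ) — off by 6.60°.

L = (0.00, 0.00) ✓; LP at 45.50° ✓; |LP| = 46.20 ✓; ∠LPG = 50.70° ✓; |PG| = 36.20 ✓; ∠(PG, GJ) = 96.60° ✗; |GJ| = 17.00 ✓.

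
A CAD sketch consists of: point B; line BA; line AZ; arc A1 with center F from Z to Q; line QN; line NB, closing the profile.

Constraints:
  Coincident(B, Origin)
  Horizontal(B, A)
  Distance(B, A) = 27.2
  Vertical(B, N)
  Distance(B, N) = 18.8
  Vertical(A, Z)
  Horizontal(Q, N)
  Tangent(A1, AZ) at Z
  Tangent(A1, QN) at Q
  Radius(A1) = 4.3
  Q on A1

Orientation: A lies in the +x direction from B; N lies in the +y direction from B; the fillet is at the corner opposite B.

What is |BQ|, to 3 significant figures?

29.6

B is at the origin; BA is horizontal with |BA| = 27.2 and A on the +x side, so A = (27.2, 0.00). B and N share the same x with |BN| = 18.8 and N on the +y side, so N = (0.00, 18.8). The virtual corner opposite B is at (27.2, 18.8). The tangent condition forces FZ to be normal to AZ and A1 meets QN tangentially, so FQ is at right angles to QN, with radius 4.3, so the center F sits 4.3 in from both sides at F = (22.9, 14.5). That places the tangent points at Z = (27.2, 14.5) on AZ and Q = (22.9, 18.8) on QN. Then |BQ| = |Q − B| = 29.6.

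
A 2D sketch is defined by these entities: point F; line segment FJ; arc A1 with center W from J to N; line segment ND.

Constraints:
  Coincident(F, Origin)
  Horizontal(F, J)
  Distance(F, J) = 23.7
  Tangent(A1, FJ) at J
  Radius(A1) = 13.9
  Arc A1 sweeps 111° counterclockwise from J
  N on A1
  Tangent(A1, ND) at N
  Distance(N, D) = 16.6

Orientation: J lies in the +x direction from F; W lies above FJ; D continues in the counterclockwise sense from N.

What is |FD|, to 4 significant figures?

46.11

On A1, J sits at bearing -90° from W; a 111° counterclockwise sweep puts N at bearing 21°, so N = W + 13.9·(cos 21°, sin 21°) = (36.68, 18.88). The tangent condition forces WN to be normal to ND, so ND runs along (−sin 21°, cos 21°); with |ND| = 16.6, D = (30.73, 34.38). Then |FD| = |D − F| = 46.11.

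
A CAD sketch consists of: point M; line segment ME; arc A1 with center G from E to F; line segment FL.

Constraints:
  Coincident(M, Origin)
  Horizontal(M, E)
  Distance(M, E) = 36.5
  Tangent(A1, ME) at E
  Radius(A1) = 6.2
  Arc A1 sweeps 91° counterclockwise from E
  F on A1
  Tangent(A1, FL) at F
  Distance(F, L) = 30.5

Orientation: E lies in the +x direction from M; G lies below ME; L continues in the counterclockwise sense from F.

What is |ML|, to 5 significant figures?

48.012

On A1, E sits at bearing 90° from G; a 91° counterclockwise sweep puts F at bearing 181°, so F = G + 6.2·(cos 181°, sin 181°) = (30.301, -6.3082). Tangency of A1 to FL means the radius GF is perpendicular to FL, so FL runs along (−sin 181°, cos 181°); with |FL| = 30.5, L = (30.833, -36.804). Then |ML| = |L − M| = 48.012.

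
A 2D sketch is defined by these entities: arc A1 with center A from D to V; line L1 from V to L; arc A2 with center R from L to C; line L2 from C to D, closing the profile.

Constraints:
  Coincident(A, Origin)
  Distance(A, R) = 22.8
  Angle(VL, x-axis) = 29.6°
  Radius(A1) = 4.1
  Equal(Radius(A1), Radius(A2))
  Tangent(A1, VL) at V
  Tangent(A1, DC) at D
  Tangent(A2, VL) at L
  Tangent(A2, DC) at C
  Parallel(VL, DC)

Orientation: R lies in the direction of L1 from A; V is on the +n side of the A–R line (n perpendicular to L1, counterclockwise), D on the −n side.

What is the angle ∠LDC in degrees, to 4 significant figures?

19.78°

The slot axis is L1's direction at 29.6°, so u = (cos 29.6°, sin 29.6°) = (0.8695, 0.4939) and n = (−sin 29.6°, cos 29.6°) = (-0.4939, 0.8695). A is at the origin and R lies 22.8 along u from A, so R = 22.8·u = (19.82, 11.26). Tangency of A1 to both parallel lines with radius 4.1 puts V and D at A ± 4.1·n: V = (-2.025, 3.565), D = (2.025, -3.565). Equal radii place L and C the same way about R: L = R + 4.1·n = (17.80, 14.83), C = R − 4.1·n = (21.85, 7.697). Then cos ∠LDC = DL·DC / (|DL||DC|), giving 19.78°.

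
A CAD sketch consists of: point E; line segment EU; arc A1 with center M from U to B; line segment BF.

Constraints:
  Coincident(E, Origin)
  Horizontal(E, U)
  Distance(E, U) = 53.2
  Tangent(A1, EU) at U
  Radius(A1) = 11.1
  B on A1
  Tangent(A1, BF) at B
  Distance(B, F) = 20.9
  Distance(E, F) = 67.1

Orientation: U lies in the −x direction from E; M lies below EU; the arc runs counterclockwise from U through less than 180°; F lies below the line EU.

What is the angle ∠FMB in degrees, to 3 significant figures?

62.0°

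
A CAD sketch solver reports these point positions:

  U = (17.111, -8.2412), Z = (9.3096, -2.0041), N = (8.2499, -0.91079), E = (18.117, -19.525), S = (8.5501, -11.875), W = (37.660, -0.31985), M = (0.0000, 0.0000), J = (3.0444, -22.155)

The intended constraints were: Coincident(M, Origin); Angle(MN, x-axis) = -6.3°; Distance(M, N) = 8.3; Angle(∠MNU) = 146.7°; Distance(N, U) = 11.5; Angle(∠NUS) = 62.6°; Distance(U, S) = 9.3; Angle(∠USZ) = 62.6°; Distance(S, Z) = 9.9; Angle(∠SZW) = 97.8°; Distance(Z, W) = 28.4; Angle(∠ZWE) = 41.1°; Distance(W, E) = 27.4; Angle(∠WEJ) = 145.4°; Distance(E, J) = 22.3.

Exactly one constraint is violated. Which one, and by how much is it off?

Distance(E, J) = 22.3 — off by 7.00.

M = (0.00, 0.00) ✓; MN at -6.300° ✓; |MN| = 8.300 ✓; ∠MNU = 146.7° ✓; |NU| = 11.50 ✓; ∠NUS = 62.60° ✓; |US| = 9.300 ✓; ∠USZ = 62.60° ✓; |SZ| = 9.900 ✓; ∠SZW = 97.80° ✓; |ZW| = 28.40 ✓; ∠ZWE = 41.10° ✓; |WE| = 27.40 ✓; ∠WEJ = 145.4° ✓; |EJ| = 15.30 ✗.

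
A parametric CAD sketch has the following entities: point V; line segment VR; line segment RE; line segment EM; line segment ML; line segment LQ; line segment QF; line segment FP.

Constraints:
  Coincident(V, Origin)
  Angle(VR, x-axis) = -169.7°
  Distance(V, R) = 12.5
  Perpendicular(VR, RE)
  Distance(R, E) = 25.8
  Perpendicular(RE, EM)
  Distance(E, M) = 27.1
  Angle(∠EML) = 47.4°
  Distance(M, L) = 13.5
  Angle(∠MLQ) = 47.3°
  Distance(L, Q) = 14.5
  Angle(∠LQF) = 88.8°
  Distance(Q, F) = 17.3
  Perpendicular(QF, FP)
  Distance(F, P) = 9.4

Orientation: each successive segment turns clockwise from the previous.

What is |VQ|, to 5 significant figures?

30.614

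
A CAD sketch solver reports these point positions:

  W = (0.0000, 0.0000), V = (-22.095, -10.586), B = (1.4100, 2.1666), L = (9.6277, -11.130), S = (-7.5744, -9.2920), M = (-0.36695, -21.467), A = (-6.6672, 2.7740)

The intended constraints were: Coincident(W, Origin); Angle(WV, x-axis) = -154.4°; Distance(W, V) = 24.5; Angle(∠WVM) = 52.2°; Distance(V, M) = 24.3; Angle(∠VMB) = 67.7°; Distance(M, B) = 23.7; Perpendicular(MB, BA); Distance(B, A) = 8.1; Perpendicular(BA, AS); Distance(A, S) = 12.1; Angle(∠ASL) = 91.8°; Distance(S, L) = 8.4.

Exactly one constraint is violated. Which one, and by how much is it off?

Distance(S, L) = 8.4 — off by 8.90.

W = (0.00, 0.00) ✓; WV at -154.4° ✓; |WV| = 24.50 ✓; ∠WVM = 52.20° ✓; |VM| = 24.30 ✓; ∠VMB = 67.70° ✓; |MB| = 23.70 ✓; ∠(MB, BA) = 90.00° ✓; |BA| = 8.100 ✓; ∠(BA, AS) = 90.00° ✓; |AS| = 12.10 ✓; ∠ASL = 91.80° ✓; |SL| = 17.30 ✗.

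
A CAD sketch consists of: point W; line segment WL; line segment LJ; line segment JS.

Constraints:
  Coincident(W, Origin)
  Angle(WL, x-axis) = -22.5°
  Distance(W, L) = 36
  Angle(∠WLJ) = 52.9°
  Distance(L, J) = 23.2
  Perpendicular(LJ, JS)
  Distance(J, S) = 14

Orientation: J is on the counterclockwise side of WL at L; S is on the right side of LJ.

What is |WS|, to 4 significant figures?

42.74

W is at the origin; WL runs at -22.5° with length 36.0, so L = 36.0·(cos -22.5°, sin -22.5°) = (33.26, -13.78). ∠WLJ = 52.9°, so LJ runs at -22.5° + (180° − 52.9°) = 104.6° from the x-axis; with |LJ| = 23.2, J = L + 23.2·(cos 104.6°, sin 104.6°) = (27.41, 8.674). LJ is perpendicular to JS; with |JS| = 14.0 on the right of LJ, S = J + 14.0·(0.9677, 0.2521) = (40.96, 12.20). Then |WS| = |S − W| = 42.74.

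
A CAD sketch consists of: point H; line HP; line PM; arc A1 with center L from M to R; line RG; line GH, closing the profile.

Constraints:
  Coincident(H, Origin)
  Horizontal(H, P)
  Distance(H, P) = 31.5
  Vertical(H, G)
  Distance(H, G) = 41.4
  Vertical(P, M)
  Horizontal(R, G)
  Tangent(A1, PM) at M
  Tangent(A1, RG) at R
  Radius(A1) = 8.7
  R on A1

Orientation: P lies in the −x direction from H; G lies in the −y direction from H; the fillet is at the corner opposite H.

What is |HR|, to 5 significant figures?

47.263

H is at the origin; HP is horizontal with |HP| = 31.5 and P on the −x side, so P = (-31.500, 0.0000). HG is vertical with |HG| = 41.4 and G on the −y side, so G = (0.0000, -41.400). The virtual corner opposite H is at (-31.500, -41.400). Since A1 is tangent to PM there, LM ⟂ PM and A1 meets RG tangentially, so LR is at right angles to RG, with radius 8.7, so the center L sits 8.7 in from both sides at L = (-22.800, -32.700). That places the tangent points at M = (-31.500, -32.700) on PM and R = (-22.800, -41.400) on RG. Then |HR| = |R − H| = 47.263.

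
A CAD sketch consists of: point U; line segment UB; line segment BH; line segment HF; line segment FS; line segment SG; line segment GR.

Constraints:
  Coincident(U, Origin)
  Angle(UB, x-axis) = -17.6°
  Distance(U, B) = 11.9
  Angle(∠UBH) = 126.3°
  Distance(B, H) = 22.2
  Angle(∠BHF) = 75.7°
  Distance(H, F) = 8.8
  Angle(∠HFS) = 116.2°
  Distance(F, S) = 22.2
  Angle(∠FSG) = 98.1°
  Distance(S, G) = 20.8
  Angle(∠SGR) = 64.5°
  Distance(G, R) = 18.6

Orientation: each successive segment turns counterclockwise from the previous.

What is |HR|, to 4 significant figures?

13.34

∠FSG = 98.1° gives SG at -73.90° from the x-axis; with |SG| = 20.8, G = (8.019, -13.99). ∠SGR = 64.5° gives GR at 41.60° from the x-axis; with |GR| = 18.6, R = (21.93, -1.644). Then |HR| = |R − H| = 13.34.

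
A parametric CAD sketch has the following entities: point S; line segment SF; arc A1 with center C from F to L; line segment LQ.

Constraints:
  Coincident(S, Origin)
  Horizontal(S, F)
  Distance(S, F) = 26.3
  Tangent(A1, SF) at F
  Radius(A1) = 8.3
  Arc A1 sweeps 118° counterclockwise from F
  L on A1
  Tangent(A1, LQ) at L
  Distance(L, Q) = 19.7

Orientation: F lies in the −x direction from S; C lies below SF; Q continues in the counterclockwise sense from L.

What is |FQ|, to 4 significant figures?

29.65

S is at the origin; S and F share the same y with |SF| = 26.3 and F on the −x side, so F = (-26.30, 0.000). A1 meets SF tangentially, so CF is at right angles to SF, so C = F + (0, -8.3) = (-26.30, -8.300). On A1, F sits at bearing 90° from C; a 118° counterclockwise sweep puts L at bearing 208°, so L = C + 8.3·(cos 208°, sin 208°) = (-33.63, -12.20). A1 meets LQ tangentially, so CL is at right angles to LQ, so LQ runs along (−sin 208°, cos 208°); with |LQ| = 19.7, Q = (-24.38, -29.59). Then |FQ| = |Q − F| = 29.65.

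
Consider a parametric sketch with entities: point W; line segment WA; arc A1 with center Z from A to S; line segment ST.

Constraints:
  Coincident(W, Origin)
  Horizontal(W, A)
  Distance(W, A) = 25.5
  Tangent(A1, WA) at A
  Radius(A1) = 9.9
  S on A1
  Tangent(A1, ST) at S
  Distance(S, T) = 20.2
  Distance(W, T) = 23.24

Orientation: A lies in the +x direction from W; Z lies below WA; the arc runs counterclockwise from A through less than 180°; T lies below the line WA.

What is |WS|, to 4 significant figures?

17.66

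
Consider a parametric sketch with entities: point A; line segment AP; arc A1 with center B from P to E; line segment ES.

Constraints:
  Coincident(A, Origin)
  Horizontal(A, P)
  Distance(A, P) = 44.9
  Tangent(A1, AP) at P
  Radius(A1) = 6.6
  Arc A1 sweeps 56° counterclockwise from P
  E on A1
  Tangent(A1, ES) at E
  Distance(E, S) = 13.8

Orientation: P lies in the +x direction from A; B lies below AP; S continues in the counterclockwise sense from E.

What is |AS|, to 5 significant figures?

34.807

A is at the origin; A and P share the same y with |AP| = 44.9 and P on the +x side, so P = (44.900, 0.0000). A1 meets AP tangentially, so BP is at right angles to AP, so B = P + (0, -6.6) = (44.900, -6.6000). On A1, P sits at bearing 90° from B; a 56° counterclockwise sweep puts E at bearing 146°, so E = B + 6.6·(cos 146°, sin 146°) = (39.428, -2.9093). Since A1 is tangent to ES there, BE ⟂ ES, so ES runs along (−sin 146°, cos 146°); with |ES| = 13.8, S = (31.711, -14.350). Then |AS| = |S − A| = 34.807.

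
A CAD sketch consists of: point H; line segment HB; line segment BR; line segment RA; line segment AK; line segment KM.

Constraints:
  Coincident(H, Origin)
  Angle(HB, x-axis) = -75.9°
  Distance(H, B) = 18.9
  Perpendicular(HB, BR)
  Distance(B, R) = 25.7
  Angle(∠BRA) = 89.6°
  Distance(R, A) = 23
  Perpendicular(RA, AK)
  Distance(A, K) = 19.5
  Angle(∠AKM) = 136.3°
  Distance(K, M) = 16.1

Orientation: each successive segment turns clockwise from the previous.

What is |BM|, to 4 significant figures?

12.90

H is at the origin; HB runs at -75.9° with length 18.9, so B = (4.604, -18.33). The perpendicularity gives BR at right angles to HB, so BR runs at -165.9°; with |BR| = 25.7, R = (-20.32, -24.59). ∠BRA = 89.6° gives RA at 103.7° from the x-axis; with |RA| = 23.0, A = (-25.77, -2.246). RA is perpendicular to AK, so AK runs at 13.70°; with |AK| = 19.5, K = (-6.823, 2.372). ∠AKM = 136.3° gives KM at -30.00° from the x-axis; with |KM| = 16.1, M = (7.120, -5.678). Then |BM| = |M − B| = 12.90.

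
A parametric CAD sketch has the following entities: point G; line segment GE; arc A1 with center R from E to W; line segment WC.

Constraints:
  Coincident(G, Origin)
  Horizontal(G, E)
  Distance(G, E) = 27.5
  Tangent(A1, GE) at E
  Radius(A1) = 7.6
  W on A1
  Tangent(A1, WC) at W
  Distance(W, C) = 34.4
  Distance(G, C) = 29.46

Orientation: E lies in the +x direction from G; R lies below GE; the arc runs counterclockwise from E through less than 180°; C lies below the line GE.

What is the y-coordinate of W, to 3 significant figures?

-2.80

G is at the origin; G and E share the same y with |GE| = 27.5 and E on the +x side, so E = (27.5, 0.00). Since A1 is tangent to GE there, RE ⟂ GE, so R = E + (0, -7.6) = (27.5, -7.60). Since RW ⟂ WC (tangency), |RC| = √(7.6² + 34.4²) = 35.2 regardless of where W sits on A1. So C lies on both circle(G, 29.46) and circle(R, 35.2); the below-GE intersection is C = (-0.127, -29.5). W is the foot of the tangent from C: W = (21.6, -2.80).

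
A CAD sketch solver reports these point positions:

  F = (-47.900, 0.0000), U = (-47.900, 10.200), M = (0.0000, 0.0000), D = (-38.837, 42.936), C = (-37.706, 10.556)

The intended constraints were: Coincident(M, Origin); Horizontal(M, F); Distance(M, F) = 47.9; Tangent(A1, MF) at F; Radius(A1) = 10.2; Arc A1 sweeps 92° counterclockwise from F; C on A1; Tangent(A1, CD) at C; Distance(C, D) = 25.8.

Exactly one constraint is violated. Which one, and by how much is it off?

Distance(C, D) = 25.8 — off by 6.60.

M = (0.00, 0.00) ✓; M.y = 0.00, F.y = 0.00 ✓; |MF| = 47.90 ✓; ∠(UF, FM) = 90.00° ✓; |UF| = 10.20 ✓; bearing(U→C) − bearing(U→F) = 92.00° ✓; |UC| = 10.20 ✓; ∠(UC, CD) = 90.00° ✓; |CD| = 32.40 ✗.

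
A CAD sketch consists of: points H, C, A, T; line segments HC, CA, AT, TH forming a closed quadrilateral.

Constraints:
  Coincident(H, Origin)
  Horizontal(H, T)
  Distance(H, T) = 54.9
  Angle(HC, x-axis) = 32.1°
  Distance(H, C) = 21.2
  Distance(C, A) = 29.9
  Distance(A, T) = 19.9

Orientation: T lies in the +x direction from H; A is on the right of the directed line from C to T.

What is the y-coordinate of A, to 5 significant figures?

-10.771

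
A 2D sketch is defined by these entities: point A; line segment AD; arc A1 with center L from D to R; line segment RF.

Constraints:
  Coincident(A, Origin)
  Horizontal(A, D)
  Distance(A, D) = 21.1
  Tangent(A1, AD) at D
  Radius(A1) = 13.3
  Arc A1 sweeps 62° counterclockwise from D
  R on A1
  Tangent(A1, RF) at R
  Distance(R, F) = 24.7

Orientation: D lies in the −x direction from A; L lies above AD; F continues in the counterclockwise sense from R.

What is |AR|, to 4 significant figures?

11.72

A is at the origin; A and D share the same y with |AD| = 21.1 and D on the −x side, so D = (-21.10, 0.000). The tangent condition forces LD to be normal to AD, so L = D + (0, 13.3) = (-21.10, 13.30). On A1, D sits at bearing -90° from L; a 62° counterclockwise sweep puts R at bearing -28°, so R = L + 13.3·(cos -28°, sin -28°) = (-9.357, 7.056). Then |AR| = |R − A| = 11.72.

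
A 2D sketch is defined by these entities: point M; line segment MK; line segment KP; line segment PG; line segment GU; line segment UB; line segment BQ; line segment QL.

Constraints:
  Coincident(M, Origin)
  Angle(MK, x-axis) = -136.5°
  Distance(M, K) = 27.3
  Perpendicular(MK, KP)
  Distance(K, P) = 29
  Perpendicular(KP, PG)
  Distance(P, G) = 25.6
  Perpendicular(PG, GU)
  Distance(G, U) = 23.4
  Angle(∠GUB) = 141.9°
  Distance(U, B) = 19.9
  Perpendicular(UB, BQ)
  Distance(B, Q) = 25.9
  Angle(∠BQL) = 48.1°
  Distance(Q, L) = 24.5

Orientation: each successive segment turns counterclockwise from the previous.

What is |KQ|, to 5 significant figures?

9.2148

M is at the origin; MK runs at -136.5° with length 27.3, so K = (-19.803, -18.792). The perpendicularity gives KP at right angles to MK, so KP runs at -46.500°; with |KP| = 29.0, P = (0.15956, -39.828). KP ⟂ PG, so PG runs at 43.500°; with |PG| = 25.6, G = (18.729, -22.206). The perpendicularity gives GU at right angles to PG, so GU runs at 133.50°; with |GU| = 23.4, U = (2.6216, -5.2323). ∠GUB = 141.9° gives UB at 171.60° from the x-axis; with |UB| = 19.9, B = (-17.065, -2.3252). UB ⟂ BQ, so BQ runs at -98.400°; with |BQ| = 25.9, Q = (-20.848, -27.947). Then |KQ| = |Q − K| = 9.2148.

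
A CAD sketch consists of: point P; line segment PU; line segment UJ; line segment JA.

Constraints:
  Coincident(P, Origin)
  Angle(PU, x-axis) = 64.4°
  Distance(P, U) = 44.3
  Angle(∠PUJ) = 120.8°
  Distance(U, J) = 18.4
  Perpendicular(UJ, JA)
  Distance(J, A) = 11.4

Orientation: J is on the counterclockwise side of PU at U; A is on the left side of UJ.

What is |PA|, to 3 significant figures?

49.0

∠PUJ = 120.8°, so UJ runs at 64.4° + (180° − 120.8°) = 124° from the x-axis; with |UJ| = 18.4, J = U + 18.4·(cos 124°, sin 124°) = (8.96, 55.3). UJ ⟂ JA; with |JA| = 11.4 on the left of UJ, A = J + 11.4·(-0.833, -0.553) = (-0.536, 49.0). Then |PA| = |A − P| = 49.0.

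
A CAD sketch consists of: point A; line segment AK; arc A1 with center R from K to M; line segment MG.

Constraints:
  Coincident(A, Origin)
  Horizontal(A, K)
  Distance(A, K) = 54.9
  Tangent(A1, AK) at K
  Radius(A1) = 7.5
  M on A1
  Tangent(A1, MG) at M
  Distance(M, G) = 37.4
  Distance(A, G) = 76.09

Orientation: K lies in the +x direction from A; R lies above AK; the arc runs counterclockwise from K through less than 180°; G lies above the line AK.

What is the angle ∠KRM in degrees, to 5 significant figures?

91.714°

A is at the origin; A and K share the same y with |AK| = 54.9 and K on the +x side, so K = (54.900, 0.0000). The tangent condition forces RK to be normal to AK, so R = K + (0, 7.5) = (54.900, 7.5000). Since RM ⟂ MG (tangency), |RG| = √(7.5² + 37.4²) = 38.145 regardless of where M sits on A1. So G lies on both circle(A, 76.09) and circle(R, 38.145); the above-AK intersection is G = (61.278, 45.108). M is the foot of the tangent from G: M = (62.397, 7.7243).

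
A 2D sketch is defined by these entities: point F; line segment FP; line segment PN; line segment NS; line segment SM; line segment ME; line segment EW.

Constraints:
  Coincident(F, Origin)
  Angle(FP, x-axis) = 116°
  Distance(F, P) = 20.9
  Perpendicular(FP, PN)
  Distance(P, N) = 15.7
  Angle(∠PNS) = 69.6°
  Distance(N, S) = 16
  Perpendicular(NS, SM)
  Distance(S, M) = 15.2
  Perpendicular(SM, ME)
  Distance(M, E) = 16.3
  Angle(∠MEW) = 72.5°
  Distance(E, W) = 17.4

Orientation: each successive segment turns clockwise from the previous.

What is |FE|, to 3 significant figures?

26.5

The perpendicularity gives SM at right angles to NS, so SM runs at -174°; with |SM| = 15.2, M = (-8.62, 8.26). SM is perpendicular to ME, so ME runs at 95.6°; with |ME| = 16.3, E = (-10.2, 24.5). Then |FE| = |E − F| = 26.5.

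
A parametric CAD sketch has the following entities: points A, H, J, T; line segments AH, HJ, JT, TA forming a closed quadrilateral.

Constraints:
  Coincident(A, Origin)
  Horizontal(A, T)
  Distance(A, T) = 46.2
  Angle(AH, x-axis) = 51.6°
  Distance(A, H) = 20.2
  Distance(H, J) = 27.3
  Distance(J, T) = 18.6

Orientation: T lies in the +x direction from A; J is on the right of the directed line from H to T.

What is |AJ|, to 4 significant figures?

29.33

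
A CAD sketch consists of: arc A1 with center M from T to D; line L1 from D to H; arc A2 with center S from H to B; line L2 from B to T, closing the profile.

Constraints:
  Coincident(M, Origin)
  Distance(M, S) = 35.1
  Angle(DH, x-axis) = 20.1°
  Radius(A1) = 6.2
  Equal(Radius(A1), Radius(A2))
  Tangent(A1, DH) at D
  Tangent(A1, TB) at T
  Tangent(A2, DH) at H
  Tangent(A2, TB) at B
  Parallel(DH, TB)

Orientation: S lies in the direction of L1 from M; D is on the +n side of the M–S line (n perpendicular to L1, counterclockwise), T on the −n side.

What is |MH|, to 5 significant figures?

35.643

The slot axis is L1's direction at 20.1°, so u = (cos 20.1°, sin 20.1°) = (0.93909, 0.34366) and n = (−sin 20.1°, cos 20.1°) = (-0.34366, 0.93909). M is at the origin and S lies 35.1 along u from M, so S = 35.1·u = (32.962, 12.062). Tangency of A1 to both parallel lines with radius 6.2 puts D and T at M ± 6.2·n: D = (-2.1307, 5.8224), T = (2.1307, -5.8224). Equal radii place H and B the same way about S: H = S + 6.2·n = (30.832, 17.885), B = S − 6.2·n = (35.093, 6.2401). Then |MH| = |H − M| = 35.643.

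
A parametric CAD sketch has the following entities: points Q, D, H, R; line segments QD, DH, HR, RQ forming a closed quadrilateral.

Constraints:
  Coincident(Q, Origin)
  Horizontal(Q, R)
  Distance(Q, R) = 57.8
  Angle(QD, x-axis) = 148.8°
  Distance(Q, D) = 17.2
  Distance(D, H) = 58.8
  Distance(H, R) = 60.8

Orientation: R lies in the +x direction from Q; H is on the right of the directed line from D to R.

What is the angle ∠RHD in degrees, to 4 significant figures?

75.28°

Checks: Q.y = 0.00, R.y = 0.00 ✓; |DH| = 58.80 ✓; |HR| = 60.80 ✓.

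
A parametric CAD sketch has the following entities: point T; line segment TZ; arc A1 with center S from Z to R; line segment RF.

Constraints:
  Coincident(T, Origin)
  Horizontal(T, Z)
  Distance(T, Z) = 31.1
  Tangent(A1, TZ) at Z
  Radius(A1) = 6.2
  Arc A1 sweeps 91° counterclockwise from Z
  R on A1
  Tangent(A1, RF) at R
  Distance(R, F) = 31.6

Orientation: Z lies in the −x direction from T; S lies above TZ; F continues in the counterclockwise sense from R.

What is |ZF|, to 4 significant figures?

38.32

T is at the origin; TZ is horizontal with |TZ| = 31.1 and Z on the −x side, so Z = (-31.10, 0.000). Tangency of A1 to TZ means the radius SZ is perpendicular to TZ, so S = Z + (0, 6.2) = (-31.10, 6.200). On A1, Z sits at bearing -90° from S; a 91° counterclockwise sweep puts R at bearing 1°, so R = S + 6.2·(cos 1°, sin 1°) = (-24.90, 6.308). Tangency of A1 to RF means the radius SR is perpendicular to RF, so RF runs along (−sin 1°, cos 1°); with |RF| = 31.6, F = (-25.45, 37.90). Then |ZF| = |F − Z| = 38.32.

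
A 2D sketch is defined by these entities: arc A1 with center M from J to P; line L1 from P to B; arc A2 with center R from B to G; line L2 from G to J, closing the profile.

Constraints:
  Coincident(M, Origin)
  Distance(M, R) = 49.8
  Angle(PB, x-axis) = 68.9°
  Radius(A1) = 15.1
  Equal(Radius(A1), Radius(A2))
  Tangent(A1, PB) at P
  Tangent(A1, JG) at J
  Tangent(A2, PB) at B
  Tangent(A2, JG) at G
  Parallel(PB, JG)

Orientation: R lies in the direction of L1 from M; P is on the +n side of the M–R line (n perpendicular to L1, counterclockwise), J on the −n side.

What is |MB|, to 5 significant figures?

52.039

Tangency of A1 to both parallel lines with radius 15.1 puts P and J at M ± 15.1·n: P = (-14.088, 5.4360), J = (14.088, -5.4360). Equal radii place B and G the same way about R: B = R + 15.1·n = (3.8402, 51.897), G = R − 15.1·n = (32.015, 41.025). Then |MB| = |B − M| = 52.039.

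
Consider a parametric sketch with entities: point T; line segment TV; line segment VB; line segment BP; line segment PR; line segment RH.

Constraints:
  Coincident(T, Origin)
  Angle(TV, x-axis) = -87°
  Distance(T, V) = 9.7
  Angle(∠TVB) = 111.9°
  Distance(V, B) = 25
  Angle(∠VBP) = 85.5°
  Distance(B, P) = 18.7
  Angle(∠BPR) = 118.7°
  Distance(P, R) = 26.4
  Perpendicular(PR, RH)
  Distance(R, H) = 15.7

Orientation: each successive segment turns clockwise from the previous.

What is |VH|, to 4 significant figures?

16.68

∠BPR = 118.7° gives PR at 49.10° from the x-axis; with |PR| = 26.4, R = (-11.40, 17.27). PR ⟂ RH, so RH runs at -40.90°; with |RH| = 15.7, H = (0.4653, 6.990). Then |VH| = |H − V| = 16.68.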